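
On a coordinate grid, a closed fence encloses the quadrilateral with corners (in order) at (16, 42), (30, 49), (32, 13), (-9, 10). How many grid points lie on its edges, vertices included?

11

Summing gcd(|Δx|,|Δy|) over the edges gives the boundary count: gcd(14,7) + gcd(2,36) + gcd(41,3) + gcd(25,32) = 7+2+1+1 = 11.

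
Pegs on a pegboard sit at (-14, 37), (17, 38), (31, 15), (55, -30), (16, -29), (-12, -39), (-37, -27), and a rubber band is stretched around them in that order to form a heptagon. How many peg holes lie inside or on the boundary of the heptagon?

The shoelace formula gives twice the area as |((-14)·38 − 17·37) + (17·15 − 31·38) + (31·(-30) − 55·15) + (55·(-29) − 16·(-30)) + (16·(-39) − (-12)·(-29)) + ((-12)·(-27) − (-37)·(-39)) + ((-37)·37 − (-14)·(-27))| = 8792, so the area is 4396.
The number of boundary lattice points is Σ gcd(|Δx|,|Δy|) = gcd(31,1) + gcd(14,23) + gcd(24,45) + gcd(39,1) + gcd(28,10) + gcd(25,12) + gcd(23,64) = 1+1+3+1+2+1+1 = 10.
Pick's theorem gives I = A − B/2 + 1 = 4396 − 10/2 + 1 = 4392, so the closed region contains I + B = 4392 + 10 = 4402 lattice points.

4402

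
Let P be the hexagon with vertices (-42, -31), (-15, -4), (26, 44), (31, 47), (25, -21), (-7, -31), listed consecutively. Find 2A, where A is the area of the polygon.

4828

By the shoelace formula, twice the signed area is |[(-42)·(-4) − (-15)·(-31)] + [(-15)·44 − 26·(-4)] + [26·47 − 31·44] + [31·(-21) − 25·47] + [25·(-31) − (-7)·(-21)] + [(-7)·(-31) − (-42)·(-31)]| = 4828, so the area is 2414.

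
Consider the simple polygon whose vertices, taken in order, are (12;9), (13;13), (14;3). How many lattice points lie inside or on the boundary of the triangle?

The shoelace formula gives twice the area as |[12·13 − 13·9] + [13·3 − 14·13] + [14·9 − 12·3]| = 14, so the area is 7.
Summing gcd(|Δx|,|Δy|) over the edges gives the boundary count: gcd(1,4) + gcd(1,10) + gcd(2,6) = 1+1+2 = 4.
Pick's theorem gives I = A − B/2 + 1 = 7 − 4/2 + 1 = 6, so the closed region contains I + B = 6 + 4 = 10 lattice points.

10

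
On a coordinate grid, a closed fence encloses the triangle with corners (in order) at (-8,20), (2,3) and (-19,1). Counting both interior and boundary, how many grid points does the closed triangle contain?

The shoelace formula gives twice the area as |[(-8)·3 − 2·20] + [2·1 − (-19)·3] + [(-19)·20 − (-8)·1]| = 377, so the area is 377/2.
The number of boundary lattice points is Σ gcd(|Δx|,|Δy|) = gcd(10,17) + gcd(21,2) + gcd(11,19) = 1+1+1 = 3.
Pick's theorem gives I = A − B/2 + 1 = 377/2 − 3/2 + 1 = 188, so the closed region contains I + B = 188 + 3 = 191 lattice points.

191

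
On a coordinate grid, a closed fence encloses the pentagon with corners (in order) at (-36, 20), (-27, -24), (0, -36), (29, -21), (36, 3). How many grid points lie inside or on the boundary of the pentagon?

2550

Using the shoelace formula, 2A = |((-36)·(-24) − (-27)·20) + ((-27)·(-36) − 0·(-24)) + (0·(-21) − 29·(-36)) + (29·3 − 36·(-21)) + (36·20 − (-36)·3)| = 5091, so the area is 2545.5.
Summing gcd(|Δx|,|Δy|) over the edges gives the boundary count: gcd(9,44) + gcd(27,12) + gcd(29,15) + gcd(7,24) + gcd(72,17) = 1+3+1+1+1 = 7.
Pick's theorem gives I = A − B/2 + 1 = 2545.5 − 7/2 + 1 = 2543, so the closed region contains I + B = 2543 + 7 = 2550 lattice points.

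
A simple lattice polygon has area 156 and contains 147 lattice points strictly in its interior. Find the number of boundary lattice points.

20

Pick's theorem gives A = I + B/2 − 1, so B = 2(A − I + 1) = 2(156 − 147 + 1) = 20.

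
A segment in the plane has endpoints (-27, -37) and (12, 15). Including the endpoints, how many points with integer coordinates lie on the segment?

14

The number of lattice points on a segment between lattice points is gcd(|Δx|,|Δy|) + 1 = gcd(39,52) + 1 = 13 + 1 = 14.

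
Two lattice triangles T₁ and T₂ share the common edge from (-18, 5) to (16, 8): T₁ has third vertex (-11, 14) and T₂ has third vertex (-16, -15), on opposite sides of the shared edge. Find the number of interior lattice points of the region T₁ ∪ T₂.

The union is the simple quadrilateral with vertices (-18, 5), (-11, 14), (16, 8), (-16, -15) in order.
Using the shoelace formula, 2A = |((-18)·14 − (-11)·5) + ((-11)·8 − 16·14) + (16·(-15) − (-16)·8) + ((-16)·5 − (-18)·(-15))| = 971, so the area is 971/2.
Summing gcd(|Δx|,|Δy|) over the edges gives the boundary count: gcd(7,9) + gcd(27,6) + gcd(32,23) + gcd(2,20) = 1+3+1+2 = 7.
By Pick's theorem I = A − B/2 + 1 = 971/2 − 7/2 + 1 = 483.

483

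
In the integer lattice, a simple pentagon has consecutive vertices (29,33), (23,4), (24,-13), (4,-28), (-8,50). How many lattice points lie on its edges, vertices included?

14

Summing gcd(|Δx|,|Δy|) over the edges gives the boundary count: gcd(6,29) + gcd(1,17) + gcd(20,15) + gcd(12,78) + gcd(37,17) = 1+1+5+6+1 = 14.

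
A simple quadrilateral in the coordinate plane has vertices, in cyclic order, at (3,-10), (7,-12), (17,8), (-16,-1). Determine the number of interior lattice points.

The shoelace formula gives twice the area as |[3·(-12) − 7·(-10)] + [7·8 − 17·(-12)] + [17·(-1) − (-16)·8] + [(-16)·(-10) − 3·(-1)]| = 568, so the area is 284.
Along each edge there are gcd(|Δx|,|Δy|)+1 lattice points, so counting each shared vertex once the boundary has gcd(4,2) + gcd(10,20) + gcd(33,9) + gcd(19,9) = 2+10+3+1 = 16.
Pick's theorem gives I = A − B/2 + 1 = 284 − 16/2 + 1 = 277.

277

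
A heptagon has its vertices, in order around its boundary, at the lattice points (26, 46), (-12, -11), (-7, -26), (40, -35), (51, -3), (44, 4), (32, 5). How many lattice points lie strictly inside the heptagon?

By the shoelace formula, twice the signed area is |[26·(-11) − (-12)·46] + [(-12)·(-26) − (-7)·(-11)] + [(-7)·(-35) − 40·(-26)] + [40·(-3) − 51·(-35)] + [51·4 − 44·(-3)] + [44·5 − 32·4] + [32·46 − 26·5]| = 5221, so the area is 2610.5.
The number of boundary lattice points is Σ gcd(|Δx|,|Δy|) = gcd(38,57) + gcd(5,15) + gcd(47,9) + gcd(11,32) + gcd(7,7) + gcd(12,1) + gcd(6,41) = 19+5+1+1+7+1+1 = 35.
By Pick's theorem A = I + B/2 − 1, so I = 2610.5 − 35/2 + 1 = 2594.

2594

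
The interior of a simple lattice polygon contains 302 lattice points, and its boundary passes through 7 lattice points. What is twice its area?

609

By Pick's theorem, A = I + B/2 − 1 = 302 + 7/2 − 1 = 609/2.
Hence 2A = 609.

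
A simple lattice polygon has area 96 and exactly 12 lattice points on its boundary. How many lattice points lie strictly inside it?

91

From Pick's theorem, I = A − B/2 + 1 = 96 − 12/2 + 1 = 91.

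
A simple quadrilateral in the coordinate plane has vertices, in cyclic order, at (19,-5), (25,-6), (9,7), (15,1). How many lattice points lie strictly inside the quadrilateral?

The shoelace formula gives twice the area as |[19·(-6) − 25·(-5)] + [25·7 − 9·(-6)] + [9·1 − 15·7] + [15·(-5) − 19·1]| = 50, so the area is 25.
Along each edge there are gcd(|Δx|,|Δy|)+1 lattice points, so counting each shared vertex once the boundary has gcd(6,1) + gcd(16,13) + gcd(6,6) + gcd(4,6) = 1+1+6+2 = 10.
Pick's theorem gives I = A − B/2 + 1 = 25 − 10/2 + 1 = 21.

21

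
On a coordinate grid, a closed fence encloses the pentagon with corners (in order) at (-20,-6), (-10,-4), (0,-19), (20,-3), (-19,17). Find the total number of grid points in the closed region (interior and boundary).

The shoelace formula gives twice the area as |((-20)·(-4) − (-10)·(-6)) + ((-10)·(-19) − 0·(-4)) + (0·(-3) − 20·(-19)) + (20·17 − (-19)·(-3)) + ((-19)·(-6) − (-20)·17)| = 1327, so the area is 1327/2.
The number of boundary lattice points is Σ gcd(|Δx|,|Δy|) = gcd(10,2) + gcd(10,15) + gcd(20,16) + gcd(39,20) + gcd(1,23) = 2+5+4+1+1 = 13.
Pick's theorem gives I = A − B/2 + 1 = 1327/2 − 13/2 + 1 = 658, so the closed region contains I + B = 658 + 13 = 671 lattice points.

671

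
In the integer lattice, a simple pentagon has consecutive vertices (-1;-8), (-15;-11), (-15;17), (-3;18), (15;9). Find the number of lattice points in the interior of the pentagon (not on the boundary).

559

Using the shoelace formula, 2A = |((-1)·(-11) − (-15)·(-8)) + ((-15)·17 − (-15)·(-11)) + ((-15)·18 − (-3)·17) + ((-3)·9 − 15·18) + (15·(-8) − (-1)·9)| = 1156, so the area is 578.
Summing gcd(|Δx|,|Δy|) over the edges gives the boundary count: gcd(14,3) + gcd(0,28) + gcd(12,1) + gcd(18,9) + gcd(16,17) = 1+28+1+9+1 = 40.
By Pick's theorem A = I + B/2 − 1, so I = 578 − 40/2 + 1 = 559.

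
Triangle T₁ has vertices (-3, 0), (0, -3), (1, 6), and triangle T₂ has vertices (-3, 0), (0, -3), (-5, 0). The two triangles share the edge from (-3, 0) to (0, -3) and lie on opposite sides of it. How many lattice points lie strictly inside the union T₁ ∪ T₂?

16

The union is the simple quadrilateral with vertices (-3, 0), (1, 6), (0, -3), (-5, 0) in order.
By the shoelace formula, twice the signed area is |((-3)·6 − 1·0) + (1·(-3) − 0·6) + (0·0 − (-5)·(-3)) + ((-5)·0 − (-3)·0)| = 36, so the area is 18.
Summing gcd(|Δx|,|Δy|) over the edges gives the boundary count: gcd(4,6) + gcd(1,9) + gcd(5,3) + gcd(2,0) = 2+1+1+2 = 6.
By Pick's theorem I = A − B/2 + 1 = 18 − 6/2 + 1 = 16.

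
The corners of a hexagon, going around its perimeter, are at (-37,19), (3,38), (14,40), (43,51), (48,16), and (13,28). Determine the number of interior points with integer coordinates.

By the shoelace formula, twice the signed area is |[(-37)·38 − 3·19] + [3·40 − 14·38] + [14·51 − 43·40] + [43·16 − 48·51] + [48·28 − 13·16] + [13·19 − (-37)·28]| = 2222, so the area is 1111.
Along each edge there are gcd(|Δx|,|Δy|)+1 lattice points, so counting each shared vertex once the boundary has gcd(40,19) + gcd(11,2) + gcd(29,11) + gcd(5,35) + gcd(35,12) + gcd(50,9) = 1+1+1+5+1+1 = 10.
Pick's theorem gives I = A − B/2 + 1 = 1111 − 10/2 + 1 = 1107.

1107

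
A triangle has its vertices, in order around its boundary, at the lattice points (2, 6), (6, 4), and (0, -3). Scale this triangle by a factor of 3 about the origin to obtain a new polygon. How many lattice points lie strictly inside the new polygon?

175

The shoelace formula gives twice the area as |(2·4 − 6·6) + (6·(-3) − 0·4) + (0·6 − 2·(-3))| = 40, so the area is 20.
Along each edge there are gcd(|Δx|,|Δy|)+1 lattice points, so counting each shared vertex once the boundary has gcd(4,2) + gcd(6,7) + gcd(2,9) = 2+1+1 = 4.
Scaling by 3 multiplies the area by 3² = 9 (so the new area is 180) and multiplies the boundary lattice-point count by 3, giving 12.
By Pick's theorem, the interior count of the dilated polygon is 180 − 12/2 + 1 = 175.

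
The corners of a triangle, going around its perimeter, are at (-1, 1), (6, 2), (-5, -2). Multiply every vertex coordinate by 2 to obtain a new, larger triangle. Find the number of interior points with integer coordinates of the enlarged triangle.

The shoelace formula gives twice the area as |[(-1)·2 − 6·1] + [6·(-2) − (-5)·2] + [(-5)·1 − (-1)·(-2)]| = 17, so the area is 17/2.
The number of boundary lattice points is Σ gcd(|Δx|,|Δy|) = gcd(7,1) + gcd(11,4) + gcd(4,3) = 1+1+1 = 3.
Scaling by 2 multiplies the area by 2² = 4 (so the new area is 34) and multiplies the boundary lattice-point count by 2, giving 6.
By Pick's theorem, the interior count of the dilated polygon is 34 − 6/2 + 1 = 32.

32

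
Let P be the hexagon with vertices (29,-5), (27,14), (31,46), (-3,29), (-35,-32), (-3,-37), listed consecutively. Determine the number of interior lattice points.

2865

Using the shoelace formula, 2A = |[29·14 − 27·(-5)] + [27·46 − 31·14] + [31·29 − (-3)·46] + [(-3)·(-32) − (-35)·29] + [(-35)·(-37) − (-3)·(-32)] + [(-3)·(-5) − 29·(-37)]| = 5784, so the area is 2892.
Along each edge there are gcd(|Δx|,|Δy|)+1 lattice points, so counting each shared vertex once the boundary has gcd(2,19) + gcd(4,32) + gcd(34,17) + gcd(32,61) + gcd(32,5) + gcd(32,32) = 1+4+17+1+1+32 = 56.
By Pick's theorem A = I + B/2 − 1, so I = 2892 − 56/2 + 1 = 2865.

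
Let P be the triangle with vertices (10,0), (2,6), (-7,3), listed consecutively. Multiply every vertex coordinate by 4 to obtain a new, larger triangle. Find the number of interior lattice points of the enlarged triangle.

The shoelace formula gives twice the area as |[10·6 − 2·0] + [2·3 − (-7)·6] + [(-7)·0 − 10·3]| = 78, so the area is 39.
The number of boundary lattice points is Σ gcd(|Δx|,|Δy|) = gcd(8,6) + gcd(9,3) + gcd(17,3) = 2+3+1 = 6.
Scaling by 4 multiplies the area by 4² = 16 (so the new area is 624) and multiplies the boundary lattice-point count by 4, giving 24.
By Pick's theorem, the interior count of the dilated polygon is 624 − 24/2 + 1 = 613.

613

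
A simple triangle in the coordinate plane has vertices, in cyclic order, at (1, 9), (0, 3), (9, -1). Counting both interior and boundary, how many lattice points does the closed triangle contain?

32

The shoelace formula gives twice the area as |(1·3 − 0·9) + (0·(-1) − 9·3) + (9·9 − 1·(-1))| = 58, so the area is 29.
Summing gcd(|Δx|,|Δy|) over the edges gives the boundary count: gcd(1,6) + gcd(9,4) + gcd(8,10) = 1+1+2 = 4.
Pick's theorem gives I = A − B/2 + 1 = 29 − 4/2 + 1 = 28, so the closed region contains I + B = 28 + 4 = 32 lattice points.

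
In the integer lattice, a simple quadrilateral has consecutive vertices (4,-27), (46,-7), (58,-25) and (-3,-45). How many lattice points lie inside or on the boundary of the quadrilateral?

983

The shoelace formula gives twice the area as |(4·(-7) − 46·(-27)) + (46·(-25) − 58·(-7)) + (58·(-45) − (-3)·(-25)) + ((-3)·(-27) − 4·(-45))| = 1954, so the area is 977.
Along each edge there are gcd(|Δx|,|Δy|)+1 lattice points, so counting each shared vertex once the boundary has gcd(42,20) + gcd(12,18) + gcd(61,20) + gcd(7,18) = 2+6+1+1 = 10.
Pick's theorem gives I = A − B/2 + 1 = 977 − 10/2 + 1 = 973, so the closed region contains I + B = 973 + 10 = 983 lattice points.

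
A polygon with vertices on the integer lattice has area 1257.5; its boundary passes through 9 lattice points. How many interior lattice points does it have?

From Pick's theorem, I = A − B/2 + 1 = 1257.5 − 9/2 + 1 = 1254.

1254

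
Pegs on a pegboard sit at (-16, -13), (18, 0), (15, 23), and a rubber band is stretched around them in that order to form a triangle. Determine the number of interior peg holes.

Using the shoelace formula, 2A = |((-16)·0 − 18·(-13)) + (18·23 − 15·0) + (15·(-13) − (-16)·23)| = 821, so the area is 821/2.
Along each edge there are gcd(|Δx|,|Δy|)+1 lattice points, so counting each shared vertex once the boundary has gcd(34,13) + gcd(3,23) + gcd(31,36) = 1+1+1 = 3.
By Pick's theorem A = I + B/2 − 1, so I = 821/2 − 3/2 + 1 = 410.

410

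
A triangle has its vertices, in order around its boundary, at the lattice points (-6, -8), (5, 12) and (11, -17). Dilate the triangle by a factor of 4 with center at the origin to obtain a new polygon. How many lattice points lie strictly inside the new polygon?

3507

Using the shoelace formula, 2A = |((-6)·12 − 5·(-8)) + (5·(-17) − 11·12) + (11·(-8) − (-6)·(-17))| = 439, so the area is 439/2.
Summing gcd(|Δx|,|Δy|) over the edges gives the boundary count: gcd(11,20) + gcd(6,29) + gcd(17,9) = 1+1+1 = 3.
Scaling by 4 multiplies the area by 4² = 16 (so the new area is 3512) and multiplies the boundary lattice-point count by 4, giving 12.
By Pick's theorem, the interior count of the dilated polygon is 3512 − 12/2 + 1 = 3507.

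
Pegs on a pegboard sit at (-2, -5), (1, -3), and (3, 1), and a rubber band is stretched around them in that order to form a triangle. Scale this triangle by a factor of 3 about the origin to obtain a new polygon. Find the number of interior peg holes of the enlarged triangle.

The shoelace formula gives twice the area as |((-2)·(-3) − 1·(-5)) + (1·1 − 3·(-3)) + (3·(-5) − (-2)·1)| = 8, so the area is 4.
The number of boundary lattice points is Σ gcd(|Δx|,|Δy|) = gcd(3,2) + gcd(2,4) + gcd(5,6) = 1+2+1 = 4.
Scaling by 3 multiplies the area by 3² = 9 (so the new area is 36) and multiplies the boundary lattice-point count by 3, giving 12.
By Pick's theorem, the interior count of the dilated polygon is 36 − 12/2 + 1 = 31.

31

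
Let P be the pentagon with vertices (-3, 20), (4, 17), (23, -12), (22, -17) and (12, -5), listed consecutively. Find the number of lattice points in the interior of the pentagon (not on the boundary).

185

The shoelace formula gives twice the area as |((-3)·17 − 4·20) + (4·(-12) − 23·17) + (23·(-17) − 22·(-12)) + (22·(-5) − 12·(-17)) + (12·20 − (-3)·(-5))| = 378, so the area is 189.
Summing gcd(|Δx|,|Δy|) over the edges gives the boundary count: gcd(7,3) + gcd(19,29) + gcd(1,5) + gcd(10,12) + gcd(15,25) = 1+1+1+2+5 = 10.
By Pick's theorem A = I + B/2 − 1, so I = 189 − 10/2 + 1 = 185.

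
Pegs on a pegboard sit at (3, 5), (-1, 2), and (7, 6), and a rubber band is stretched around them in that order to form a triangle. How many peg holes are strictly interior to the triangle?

Using the shoelace formula, 2A = |[3·2 − (-1)·5] + [(-1)·6 − 7·2] + [7·5 − 3·6]| = 8, so the area is 4.
Summing gcd(|Δx|,|Δy|) over the edges gives the boundary count: gcd(4,3) + gcd(8,4) + gcd(4,1) = 1+4+1 = 6.
Pick's theorem gives I = A − B/2 + 1 = 4 − 6/2 + 1 = 2.

2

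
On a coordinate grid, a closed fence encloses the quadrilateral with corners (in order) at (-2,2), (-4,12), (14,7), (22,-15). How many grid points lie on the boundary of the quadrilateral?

6

Summing gcd(|Δx|,|Δy|) over the edges gives the boundary count: gcd(2,10) + gcd(18,5) + gcd(8,22) + gcd(24,17) = 2+1+2+1 = 6.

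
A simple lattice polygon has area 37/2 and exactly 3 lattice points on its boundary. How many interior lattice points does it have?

18

From Pick's theorem, I = A − B/2 + 1 = 37/2 − 3/2 + 1 = 18.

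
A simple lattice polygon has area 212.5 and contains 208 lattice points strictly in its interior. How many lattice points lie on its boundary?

11

Pick's theorem gives A = I + B/2 − 1, so B = 2(A − I + 1) = 2(212.5 − 208 + 1) = 11.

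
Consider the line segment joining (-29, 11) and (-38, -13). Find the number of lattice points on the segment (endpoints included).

4

The number of lattice points on a segment between lattice points is gcd(|Δx|,|Δy|) + 1 = gcd(9,24) + 1 = 3 + 1 = 4.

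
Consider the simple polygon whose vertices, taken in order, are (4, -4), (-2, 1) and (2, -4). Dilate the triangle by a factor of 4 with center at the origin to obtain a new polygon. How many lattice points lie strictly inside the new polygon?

73

Using the shoelace formula, 2A = |[4·1 − (-2)·(-4)] + [(-2)·(-4) − 2·1] + [2·(-4) − 4·(-4)]| = 10, so the area is 5.
The number of boundary lattice points is Σ gcd(|Δx|,|Δy|) = gcd(6,5) + gcd(4,5) + gcd(2,0) = 1+1+2 = 4.
Scaling by 4 multiplies the area by 4² = 16 (so the new area is 80) and multiplies the boundary lattice-point count by 4, giving 16.
By Pick's theorem, the interior count of the dilated polygon is 80 − 16/2 + 1 = 73.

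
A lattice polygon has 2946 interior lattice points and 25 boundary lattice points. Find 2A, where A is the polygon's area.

5915

By Pick's theorem, A = I + B/2 − 1 = 2946 + 25/2 − 1 = 5915/2.
Hence 2A = 5915.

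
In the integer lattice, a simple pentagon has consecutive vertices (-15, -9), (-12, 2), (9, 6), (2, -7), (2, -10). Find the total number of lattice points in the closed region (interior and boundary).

243

The shoelace formula gives twice the area as |((-15)·2 − (-12)·(-9)) + ((-12)·6 − 9·2) + (9·(-7) − 2·6) + (2·(-10) − 2·(-7)) + (2·(-9) − (-15)·(-10))| = 477, so the area is 238.5.
Along each edge there are gcd(|Δx|,|Δy|)+1 lattice points, so counting each shared vertex once the boundary has gcd(3,11) + gcd(21,4) + gcd(7,13) + gcd(0,3) + gcd(17,1) = 1+1+1+3+1 = 7.
Pick's theorem gives I = A − B/2 + 1 = 238.5 − 7/2 + 1 = 236, so the closed region contains I + B = 236 + 7 = 243 lattice points.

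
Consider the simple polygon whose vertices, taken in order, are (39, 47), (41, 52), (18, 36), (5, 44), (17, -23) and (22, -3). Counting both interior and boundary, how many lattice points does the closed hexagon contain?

1004

Using the shoelace formula, 2A = |(39·52 − 41·47) + (41·36 − 18·52) + (18·44 − 5·36) + (5·(-23) − 17·44) + (17·(-3) − 22·(-23)) + (22·47 − 39·(-3))| = 1996, so the area is 998.
Summing gcd(|Δx|,|Δy|) over the edges gives the boundary count: gcd(2,5) + gcd(23,16) + gcd(13,8) + gcd(12,67) + gcd(5,20) + gcd(17,50) = 1+1+1+1+5+1 = 10.
Pick's theorem gives I = A − B/2 + 1 = 998 − 10/2 + 1 = 994, so the closed region contains I + B = 994 + 10 = 1004 lattice points.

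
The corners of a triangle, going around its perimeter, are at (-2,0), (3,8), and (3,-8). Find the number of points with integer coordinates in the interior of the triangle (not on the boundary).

32

By the shoelace formula, twice the signed area is |[(-2)·8 − 3·0] + [3·(-8) − 3·8] + [3·0 − (-2)·(-8)]| = 80, so the area is 40.
Along each edge there are gcd(|Δx|,|Δy|)+1 lattice points, so counting each shared vertex once the boundary has gcd(5,8) + gcd(0,16) + gcd(5,8) = 1+16+1 = 18.
By Pick's theorem A = I + B/2 − 1, so I = 40 − 18/2 + 1 = 32.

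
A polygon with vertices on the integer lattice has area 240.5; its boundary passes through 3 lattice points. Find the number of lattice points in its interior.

From Pick's theorem, I = A − B/2 + 1 = 240.5 − 3/2 + 1 = 240.

240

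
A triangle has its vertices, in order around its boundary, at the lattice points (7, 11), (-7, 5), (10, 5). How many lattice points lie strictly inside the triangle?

41

By the shoelace formula, twice the signed area is |[7·5 − (-7)·11] + [(-7)·5 − 10·5] + [10·11 − 7·5]| = 102, so the area is 51.
The number of boundary lattice points is Σ gcd(|Δx|,|Δy|) = gcd(14,6) + gcd(17,0) + gcd(3,6) = 2+17+3 = 22.
Pick's theorem gives I = A − B/2 + 1 = 51 − 22/2 + 1 = 41.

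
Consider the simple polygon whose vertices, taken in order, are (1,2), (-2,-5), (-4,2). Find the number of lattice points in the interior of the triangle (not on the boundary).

Using the shoelace formula, 2A = |(1·(-5) − (-2)·2) + ((-2)·2 − (-4)·(-5)) + ((-4)·2 − 1·2)| = 35, so the area is 17.5.
The number of boundary lattice points is Σ gcd(|Δx|,|Δy|) = gcd(3,7) + gcd(2,7) + gcd(5,0) = 1+1+5 = 7.
By Pick's theorem A = I + B/2 − 1, so I = 17.5 − 7/2 + 1 = 15.

15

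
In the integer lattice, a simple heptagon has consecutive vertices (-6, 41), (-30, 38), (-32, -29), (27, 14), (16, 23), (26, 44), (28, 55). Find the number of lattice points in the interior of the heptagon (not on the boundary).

The shoelace formula gives twice the area as |[(-6)·38 − (-30)·41] + [(-30)·(-29) − (-32)·38] + [(-32)·14 − 27·(-29)] + [27·23 − 16·14] + [16·44 − 26·23] + [26·55 − 28·44] + [28·41 − (-6)·55]| = 5602, so the area is 2801.
Summing gcd(|Δx|,|Δy|) over the edges gives the boundary count: gcd(24,3) + gcd(2,67) + gcd(59,43) + gcd(11,9) + gcd(10,21) + gcd(2,11) + gcd(34,14) = 3+1+1+1+1+1+2 = 10.
Pick's theorem gives I = A − B/2 + 1 = 2801 − 10/2 + 1 = 2797.

2797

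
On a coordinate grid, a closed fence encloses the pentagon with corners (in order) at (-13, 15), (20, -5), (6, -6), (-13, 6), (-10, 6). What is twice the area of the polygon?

457

By the shoelace formula, twice the signed area is |((-13)·(-5) − 20·15) + (20·(-6) − 6·(-5)) + (6·6 − (-13)·(-6)) + ((-13)·6 − (-10)·6) + ((-10)·15 − (-13)·6)| = 457, so the area is 228.5.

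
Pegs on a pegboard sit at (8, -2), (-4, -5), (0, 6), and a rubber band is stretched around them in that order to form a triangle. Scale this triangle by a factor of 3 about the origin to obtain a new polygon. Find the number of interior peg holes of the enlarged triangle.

523

The shoelace formula gives twice the area as |(8·(-5) − (-4)·(-2)) + ((-4)·6 − 0·(-5)) + (0·(-2) − 8·6)| = 120, so the area is 60.
The number of boundary lattice points is Σ gcd(|Δx|,|Δy|) = gcd(12,3) + gcd(4,11) + gcd(8,8) = 3+1+8 = 12.
Scaling by 3 multiplies the area by 3² = 9 (so the new area is 540) and multiplies the boundary lattice-point count by 3, giving 36.
By Pick's theorem, the interior count of the dilated polygon is 540 − 36/2 + 1 = 523.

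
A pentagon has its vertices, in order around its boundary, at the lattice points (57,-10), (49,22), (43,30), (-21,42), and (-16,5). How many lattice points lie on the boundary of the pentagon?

16

Along each edge there are gcd(|Δx|,|Δy|)+1 lattice points, so counting each shared vertex once the boundary has gcd(8,32) + gcd(6,8) + gcd(64,12) + gcd(5,37) + gcd(73,15) = 8+2+4+1+1 = 16.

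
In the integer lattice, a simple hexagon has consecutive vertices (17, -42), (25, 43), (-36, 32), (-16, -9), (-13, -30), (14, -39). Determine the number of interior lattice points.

The shoelace formula gives twice the area as |(17·43 − 25·(-42)) + (25·32 − (-36)·43) + ((-36)·(-9) − (-16)·32) + ((-16)·(-30) − (-13)·(-9)) + ((-13)·(-39) − 14·(-30)) + (14·(-42) − 17·(-39))| = 6330, so the area is 3165.
Summing gcd(|Δx|,|Δy|) over the edges gives the boundary count: gcd(8,85) + gcd(61,11) + gcd(20,41) + gcd(3,21) + gcd(27,9) + gcd(3,3) = 1+1+1+3+9+3 = 18.
Pick's theorem gives I = A − B/2 + 1 = 3165 − 18/2 + 1 = 3157.

3157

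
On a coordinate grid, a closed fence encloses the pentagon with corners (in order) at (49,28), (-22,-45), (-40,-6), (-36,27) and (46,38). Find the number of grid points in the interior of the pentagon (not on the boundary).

3866

By the shoelace formula, twice the signed area is |[49·(-45) − (-22)·28] + [(-22)·(-6) − (-40)·(-45)] + [(-40)·27 − (-36)·(-6)] + [(-36)·38 − 46·27] + [46·28 − 49·38]| = 7737, so the area is 3868.5.
Summing gcd(|Δx|,|Δy|) over the edges gives the boundary count: gcd(71,73) + gcd(18,39) + gcd(4,33) + gcd(82,11) + gcd(3,10) = 1+3+1+1+1 = 7.
Pick's theorem gives I = A − B/2 + 1 = 3868.5 − 7/2 + 1 = 3866.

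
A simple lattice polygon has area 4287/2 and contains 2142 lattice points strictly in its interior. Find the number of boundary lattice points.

Pick's theorem gives A = I + B/2 − 1, so B = 2(A − I + 1) = 2(4287/2 − 2142 + 1) = 5.

5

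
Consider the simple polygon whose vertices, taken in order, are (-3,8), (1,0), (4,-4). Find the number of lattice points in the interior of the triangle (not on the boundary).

By the shoelace formula, twice the signed area is |((-3)·0 − 1·8) + (1·(-4) − 4·0) + (4·8 − (-3)·(-4))| = 8, so the area is 4.
Summing gcd(|Δx|,|Δy|) over the edges gives the boundary count: gcd(4,8) + gcd(3,4) + gcd(7,12) = 4+1+1 = 6.
By Pick's theorem A = I + B/2 − 1, so I = 4 − 6/2 + 1 = 2.

2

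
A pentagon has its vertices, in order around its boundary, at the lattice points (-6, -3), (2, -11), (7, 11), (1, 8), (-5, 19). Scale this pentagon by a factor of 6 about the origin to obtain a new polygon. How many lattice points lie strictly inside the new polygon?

By the shoelace formula, twice the signed area is |[(-6)·(-11) − 2·(-3)] + [2·11 − 7·(-11)] + [7·8 − 1·11] + [1·19 − (-5)·8] + [(-5)·(-3) − (-6)·19]| = 404, so the area is 202.
The number of boundary lattice points is Σ gcd(|Δx|,|Δy|) = gcd(8,8) + gcd(5,22) + gcd(6,3) + gcd(6,11) + gcd(1,22) = 8+1+3+1+1 = 14.
Scaling by 6 multiplies the area by 6² = 36 (so the new area is 7272) and multiplies the boundary lattice-point count by 6, giving 84.
By Pick's theorem, the interior count of the dilated polygon is 7272 − 84/2 + 1 = 7231.

7231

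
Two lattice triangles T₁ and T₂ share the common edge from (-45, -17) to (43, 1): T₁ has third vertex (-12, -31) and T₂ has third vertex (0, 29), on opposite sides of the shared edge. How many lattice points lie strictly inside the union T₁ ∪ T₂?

2531

The union is the simple quadrilateral with vertices (-45, -17), (-12, -31), (43, 1), (0, 29) in order.
The shoelace formula gives twice the area as |((-45)·(-31) − (-12)·(-17)) + ((-12)·1 − 43·(-31)) + (43·29 − 0·1) + (0·(-17) − (-45)·29)| = 5064, so the area is 2532.
The number of boundary lattice points is Σ gcd(|Δx|,|Δy|) = gcd(33,14) + gcd(55,32) + gcd(43,28) + gcd(45,46) = 1+1+1+1 = 4.
By Pick's theorem I = A − B/2 + 1 = 2532 − 4/2 + 1 = 2531.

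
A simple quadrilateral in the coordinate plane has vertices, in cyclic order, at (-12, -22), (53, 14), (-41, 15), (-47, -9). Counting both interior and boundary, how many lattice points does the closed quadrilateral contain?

The shoelace formula gives twice the area as |((-12)·14 − 53·(-22)) + (53·15 − (-41)·14) + ((-41)·(-9) − (-47)·15) + ((-47)·(-22) − (-12)·(-9))| = 4367, so the area is 2183.5.
The number of boundary lattice points is Σ gcd(|Δx|,|Δy|) = gcd(65,36) + gcd(94,1) + gcd(6,24) + gcd(35,13) = 1+1+6+1 = 9.
Pick's theorem gives I = A − B/2 + 1 = 2183.5 − 9/2 + 1 = 2180, so the closed region contains I + B = 2180 + 9 = 2189 lattice points.

2189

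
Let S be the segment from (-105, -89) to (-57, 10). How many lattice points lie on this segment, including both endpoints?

4

The number of lattice points on a segment between lattice points is gcd(|Δx|,|Δy|) + 1 = gcd(48,99) + 1 = 3 + 1 = 4.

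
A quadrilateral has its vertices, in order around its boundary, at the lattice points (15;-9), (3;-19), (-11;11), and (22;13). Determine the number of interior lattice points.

604

By the shoelace formula, twice the signed area is |(15·(-19) − 3·(-9)) + (3·11 − (-11)·(-19)) + ((-11)·13 − 22·11) + (22·(-9) − 15·13)| = 1212, so the area is 606.
Along each edge there are gcd(|Δx|,|Δy|)+1 lattice points, so counting each shared vertex once the boundary has gcd(12,10) + gcd(14,30) + gcd(33,2) + gcd(7,22) = 2+2+1+1 = 6.
Pick's theorem gives I = A − B/2 + 1 = 606 − 6/2 + 1 = 604.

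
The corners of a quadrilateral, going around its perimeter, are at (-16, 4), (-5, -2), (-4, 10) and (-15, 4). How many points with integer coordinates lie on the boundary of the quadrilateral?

4

The number of boundary lattice points is Σ gcd(|Δx|,|Δy|) = gcd(11,6) + gcd(1,12) + gcd(11,6) + gcd(1,0) = 1+1+1+1 = 4.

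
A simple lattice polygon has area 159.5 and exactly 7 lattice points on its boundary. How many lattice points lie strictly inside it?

157

Pick's theorem A = I + B/2 − 1 rearranges to I = A − B/2 + 1 = 159.5 − 7/2 + 1 = 157.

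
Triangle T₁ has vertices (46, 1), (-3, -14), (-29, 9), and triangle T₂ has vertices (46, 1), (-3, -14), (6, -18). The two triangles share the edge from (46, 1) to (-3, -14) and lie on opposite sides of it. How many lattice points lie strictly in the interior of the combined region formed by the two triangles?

923

The union is the simple quadrilateral with vertices (46, 1), (-29, 9), (-3, -14), (6, -18) in order.
By the shoelace formula, twice the signed area is |[46·9 − (-29)·1] + [(-29)·(-14) − (-3)·9] + [(-3)·(-18) − 6·(-14)] + [6·1 − 46·(-18)]| = 1848, so the area is 924.
Summing gcd(|Δx|,|Δy|) over the edges gives the boundary count: gcd(75,8) + gcd(26,23) + gcd(9,4) + gcd(40,19) = 1+1+1+1 = 4.
By Pick's theorem I = A − B/2 + 1 = 924 − 4/2 + 1 = 923.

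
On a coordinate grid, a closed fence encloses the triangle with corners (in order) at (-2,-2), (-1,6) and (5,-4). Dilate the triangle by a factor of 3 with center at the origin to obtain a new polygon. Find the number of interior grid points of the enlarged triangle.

256

By the shoelace formula, twice the signed area is |[(-2)·6 − (-1)·(-2)] + [(-1)·(-4) − 5·6] + [5·(-2) − (-2)·(-4)]| = 58, so the area is 29.
The number of boundary lattice points is Σ gcd(|Δx|,|Δy|) = gcd(1,8) + gcd(6,10) + gcd(7,2) = 1+2+1 = 4.
Scaling by 3 multiplies the area by 3² = 9 (so the new area is 261) and multiplies the boundary lattice-point count by 3, giving 12.
By Pick's theorem, the interior count of the dilated polygon is 261 − 12/2 + 1 = 256.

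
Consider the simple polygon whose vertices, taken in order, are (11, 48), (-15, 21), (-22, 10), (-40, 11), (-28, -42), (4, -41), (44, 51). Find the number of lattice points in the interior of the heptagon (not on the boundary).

Using the shoelace formula, 2A = |[11·21 − (-15)·48] + [(-15)·10 − (-22)·21] + [(-22)·11 − (-40)·10] + [(-40)·(-42) − (-28)·11] + [(-28)·(-41) − 4·(-42)] + [4·51 − 44·(-41)] + [44·48 − 11·51]| = 8284, so the area is 4142.
Summing gcd(|Δx|,|Δy|) over the edges gives the boundary count: gcd(26,27) + gcd(7,11) + gcd(18,1) + gcd(12,53) + gcd(32,1) + gcd(40,92) + gcd(33,3) = 1+1+1+1+1+4+3 = 12.
By Pick's theorem A = I + B/2 − 1, so I = 4142 − 12/2 + 1 = 4137.

4137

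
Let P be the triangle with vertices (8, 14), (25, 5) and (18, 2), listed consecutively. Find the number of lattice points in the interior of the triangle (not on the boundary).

56

Using the shoelace formula, 2A = |(8·5 − 25·14) + (25·2 − 18·5) + (18·14 − 8·2)| = 114, so the area is 57.
The number of boundary lattice points is Σ gcd(|Δx|,|Δy|) = gcd(17,9) + gcd(7,3) + gcd(10,12) = 1+1+2 = 4.
Pick's theorem gives I = A − B/2 + 1 = 57 − 4/2 + 1 = 56.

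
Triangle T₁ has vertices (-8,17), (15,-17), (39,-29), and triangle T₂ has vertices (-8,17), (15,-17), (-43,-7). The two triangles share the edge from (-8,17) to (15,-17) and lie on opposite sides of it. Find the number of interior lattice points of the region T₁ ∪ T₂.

The union is the simple quadrilateral with vertices (-8,17), (39,-29), (15,-17), (-43,-7) in order.
Using the shoelace formula, 2A = |((-8)·(-29) − 39·17) + (39·(-17) − 15·(-29)) + (15·(-7) − (-43)·(-17)) + ((-43)·17 − (-8)·(-7))| = 2282, so the area is 1141.
Along each edge there are gcd(|Δx|,|Δy|)+1 lattice points, so counting each shared vertex once the boundary has gcd(47,46) + gcd(24,12) + gcd(58,10) + gcd(35,24) = 1+12+2+1 = 16.
By Pick's theorem I = A − B/2 + 1 = 1141 − 16/2 + 1 = 1134.

1134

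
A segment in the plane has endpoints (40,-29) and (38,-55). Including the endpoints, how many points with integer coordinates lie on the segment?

The number of lattice points on a segment between lattice points is gcd(|Δx|,|Δy|) + 1 = gcd(2,26) + 1 = 2 + 1 = 3.

3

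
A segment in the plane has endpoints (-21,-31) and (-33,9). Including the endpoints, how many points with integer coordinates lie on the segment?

The number of lattice points on a segment between lattice points is gcd(|Δx|,|Δy|) + 1 = gcd(12,40) + 1 = 4 + 1 = 5.

5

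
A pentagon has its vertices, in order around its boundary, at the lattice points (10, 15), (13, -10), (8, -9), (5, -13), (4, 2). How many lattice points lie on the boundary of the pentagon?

Summing gcd(|Δx|,|Δy|) over the edges gives the boundary count: gcd(3,25) + gcd(5,1) + gcd(3,4) + gcd(1,15) + gcd(6,13) = 1+1+1+1+1 = 5.

5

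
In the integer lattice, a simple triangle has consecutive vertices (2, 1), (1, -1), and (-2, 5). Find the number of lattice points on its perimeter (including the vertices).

Summing gcd(|Δx|,|Δy|) over the edges gives the boundary count: gcd(1,2) + gcd(3,6) + gcd(4,4) = 1+3+4 = 8.

8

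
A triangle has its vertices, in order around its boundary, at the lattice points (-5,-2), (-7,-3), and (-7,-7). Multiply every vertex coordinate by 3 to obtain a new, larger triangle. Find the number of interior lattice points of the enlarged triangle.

28

The shoelace formula gives twice the area as |[(-5)·(-3) − (-7)·(-2)] + [(-7)·(-7) − (-7)·(-3)] + [(-7)·(-2) − (-5)·(-7)]| = 8, so the area is 4.
The number of boundary lattice points is Σ gcd(|Δx|,|Δy|) = gcd(2,1) + gcd(0,4) + gcd(2,5) = 1+4+1 = 6.
Scaling by 3 multiplies the area by 3² = 9 (so the new area is 36) and multiplies the boundary lattice-point count by 3, giving 18.
By Pick's theorem, the interior count of the dilated polygon is 36 − 18/2 + 1 = 28.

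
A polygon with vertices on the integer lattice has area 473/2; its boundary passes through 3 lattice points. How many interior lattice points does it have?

236

From Pick's theorem, I = A − B/2 + 1 = 473/2 − 3/2 + 1 = 236.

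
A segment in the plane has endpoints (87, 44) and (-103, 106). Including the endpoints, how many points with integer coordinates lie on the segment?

The number of lattice points on a segment between lattice points is gcd(|Δx|,|Δy|) + 1 = gcd(190,62) + 1 = 2 + 1 = 3.

3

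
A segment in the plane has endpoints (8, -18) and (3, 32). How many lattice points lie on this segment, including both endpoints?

6

The number of lattice points on a segment between lattice points is gcd(|Δx|,|Δy|) + 1 = gcd(5,50) + 1 = 5 + 1 = 6.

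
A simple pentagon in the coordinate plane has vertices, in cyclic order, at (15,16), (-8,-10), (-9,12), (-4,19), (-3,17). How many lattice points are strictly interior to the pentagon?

321

The shoelace formula gives twice the area as |[15·(-10) − (-8)·16] + [(-8)·12 − (-9)·(-10)] + [(-9)·19 − (-4)·12] + [(-4)·17 − (-3)·19] + [(-3)·16 − 15·17]| = 645, so the area is 322.5.
Summing gcd(|Δx|,|Δy|) over the edges gives the boundary count: gcd(23,26) + gcd(1,22) + gcd(5,7) + gcd(1,2) + gcd(18,1) = 1+1+1+1+1 = 5.
By Pick's theorem A = I + B/2 − 1, so I = 322.5 − 5/2 + 1 = 321.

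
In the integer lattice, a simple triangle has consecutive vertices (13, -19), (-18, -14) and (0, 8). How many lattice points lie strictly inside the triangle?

385

The shoelace formula gives twice the area as |[13·(-14) − (-18)·(-19)] + [(-18)·8 − 0·(-14)] + [0·(-19) − 13·8]| = 772, so the area is 386.
The number of boundary lattice points is Σ gcd(|Δx|,|Δy|) = gcd(31,5) + gcd(18,22) + gcd(13,27) = 1+2+1 = 4.
By Pick's theorem A = I + B/2 − 1, so I = 386 − 4/2 + 1 = 385.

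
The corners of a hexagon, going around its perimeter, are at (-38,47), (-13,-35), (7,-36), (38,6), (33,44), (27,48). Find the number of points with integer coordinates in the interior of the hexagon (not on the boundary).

By the shoelace formula, twice the signed area is |[(-38)·(-35) − (-13)·47] + [(-13)·(-36) − 7·(-35)] + [7·6 − 38·(-36)] + [38·44 − 33·6] + [33·48 − 27·44] + [27·47 − (-38)·48]| = 9027, so the area is 4513.5.
The number of boundary lattice points is Σ gcd(|Δx|,|Δy|) = gcd(25,82) + gcd(20,1) + gcd(31,42) + gcd(5,38) + gcd(6,4) + gcd(65,1) = 1+1+1+1+2+1 = 7.
Pick's theorem gives I = A − B/2 + 1 = 4513.5 − 7/2 + 1 = 4511.

4511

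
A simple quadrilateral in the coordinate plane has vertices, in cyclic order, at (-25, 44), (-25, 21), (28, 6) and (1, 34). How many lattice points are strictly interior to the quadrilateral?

By the shoelace formula, twice the signed area is |((-25)·21 − (-25)·44) + ((-25)·6 − 28·21) + (28·34 − 1·6) + (1·44 − (-25)·34)| = 1677, so the area is 838.5.
Summing gcd(|Δx|,|Δy|) over the edges gives the boundary count: gcd(0,23) + gcd(53,15) + gcd(27,28) + gcd(26,10) = 23+1+1+2 = 27.
Pick's theorem gives I = A − B/2 + 1 = 838.5 − 27/2 + 1 = 826.

826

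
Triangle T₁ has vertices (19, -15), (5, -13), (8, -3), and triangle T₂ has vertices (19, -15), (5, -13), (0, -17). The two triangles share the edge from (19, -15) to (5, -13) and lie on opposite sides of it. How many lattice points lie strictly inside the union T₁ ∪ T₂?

105

The union is the simple quadrilateral with vertices (19, -15), (8, -3), (5, -13), (0, -17) in order.
The shoelace formula gives twice the area as |[19·(-3) − 8·(-15)] + [8·(-13) − 5·(-3)] + [5·(-17) − 0·(-13)] + [0·(-15) − 19·(-17)]| = 212, so the area is 106.
Along each edge there are gcd(|Δx|,|Δy|)+1 lattice points, so counting each shared vertex once the boundary has gcd(11,12) + gcd(3,10) + gcd(5,4) + gcd(19,2) = 1+1+1+1 = 4.
By Pick's theorem I = A − B/2 + 1 = 106 − 4/2 + 1 = 105.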